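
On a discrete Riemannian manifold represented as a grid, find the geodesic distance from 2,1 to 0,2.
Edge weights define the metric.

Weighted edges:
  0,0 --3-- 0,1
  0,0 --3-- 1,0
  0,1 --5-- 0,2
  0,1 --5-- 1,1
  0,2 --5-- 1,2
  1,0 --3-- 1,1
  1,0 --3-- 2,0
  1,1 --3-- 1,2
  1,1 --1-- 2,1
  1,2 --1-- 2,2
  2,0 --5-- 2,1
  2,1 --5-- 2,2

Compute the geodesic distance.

Shortest path: 2,1 → 1,1 → 1,2 → 0,2, total weight = 9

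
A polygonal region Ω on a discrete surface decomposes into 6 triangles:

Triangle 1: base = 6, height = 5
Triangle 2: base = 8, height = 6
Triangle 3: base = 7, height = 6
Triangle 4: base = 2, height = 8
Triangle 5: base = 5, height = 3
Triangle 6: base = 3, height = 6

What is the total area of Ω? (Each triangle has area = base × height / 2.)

(1/2)×6×5 + (1/2)×8×6 + (1/2)×7×6 + (1/2)×2×8 + (1/2)×5×3 + (1/2)×3×6 = 84.5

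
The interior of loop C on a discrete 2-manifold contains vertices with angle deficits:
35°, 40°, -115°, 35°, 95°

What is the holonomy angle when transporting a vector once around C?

Holonomy = total enclosed curvature = 35° + 40° + (-115°) + 35° + 95° = 90°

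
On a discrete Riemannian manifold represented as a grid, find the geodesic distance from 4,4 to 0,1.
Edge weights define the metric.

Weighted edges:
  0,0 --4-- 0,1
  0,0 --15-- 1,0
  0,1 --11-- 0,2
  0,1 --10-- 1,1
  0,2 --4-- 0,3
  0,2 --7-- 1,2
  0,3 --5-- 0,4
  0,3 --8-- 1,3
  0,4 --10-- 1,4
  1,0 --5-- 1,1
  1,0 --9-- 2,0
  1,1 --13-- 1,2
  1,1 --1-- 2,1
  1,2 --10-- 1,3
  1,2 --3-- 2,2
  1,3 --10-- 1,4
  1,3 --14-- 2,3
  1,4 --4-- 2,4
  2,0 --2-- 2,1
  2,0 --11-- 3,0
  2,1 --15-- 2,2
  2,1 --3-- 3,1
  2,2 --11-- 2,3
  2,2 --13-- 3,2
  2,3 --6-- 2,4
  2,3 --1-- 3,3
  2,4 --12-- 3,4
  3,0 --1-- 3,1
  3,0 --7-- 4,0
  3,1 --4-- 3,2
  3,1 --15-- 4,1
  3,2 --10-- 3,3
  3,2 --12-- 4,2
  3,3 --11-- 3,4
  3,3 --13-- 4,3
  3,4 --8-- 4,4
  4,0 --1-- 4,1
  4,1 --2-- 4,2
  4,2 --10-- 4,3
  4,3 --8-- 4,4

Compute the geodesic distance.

Shortest path: 4,4 → 4,3 → 4,2 → 4,1 → 4,0 → 3,0 → 3,1 → 2,1 → 1,1 → 0,1, total weight = 43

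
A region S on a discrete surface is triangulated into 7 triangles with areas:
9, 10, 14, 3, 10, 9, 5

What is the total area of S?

9 + 10 + 14 + 3 + 10 + 9 + 5 = 60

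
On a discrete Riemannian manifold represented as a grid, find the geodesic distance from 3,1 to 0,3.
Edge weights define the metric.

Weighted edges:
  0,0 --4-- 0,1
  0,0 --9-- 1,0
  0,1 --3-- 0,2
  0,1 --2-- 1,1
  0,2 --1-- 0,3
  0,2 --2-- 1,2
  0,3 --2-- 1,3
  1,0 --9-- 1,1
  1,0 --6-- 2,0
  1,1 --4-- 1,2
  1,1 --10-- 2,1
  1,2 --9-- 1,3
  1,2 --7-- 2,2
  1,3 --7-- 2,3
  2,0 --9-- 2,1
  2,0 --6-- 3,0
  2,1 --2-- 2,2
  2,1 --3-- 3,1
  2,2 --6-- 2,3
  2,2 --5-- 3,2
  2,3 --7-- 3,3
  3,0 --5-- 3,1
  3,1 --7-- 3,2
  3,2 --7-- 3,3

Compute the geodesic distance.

Shortest path: 3,1 → 2,1 → 2,2 → 1,2 → 0,2 → 0,3, total weight = 15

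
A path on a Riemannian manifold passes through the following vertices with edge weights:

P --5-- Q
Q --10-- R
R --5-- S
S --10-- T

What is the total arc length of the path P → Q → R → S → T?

Arc length = 5 + 10 + 5 + 10 = 30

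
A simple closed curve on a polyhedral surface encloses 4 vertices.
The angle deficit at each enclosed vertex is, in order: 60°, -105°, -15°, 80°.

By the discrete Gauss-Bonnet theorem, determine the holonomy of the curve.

Holonomy = total enclosed curvature = 60° + (-105°) + (-15°) + 80° = 20°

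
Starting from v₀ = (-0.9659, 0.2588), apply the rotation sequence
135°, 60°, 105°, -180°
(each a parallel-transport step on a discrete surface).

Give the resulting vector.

Total rotation: 135° + 60° + 105° + (-180°) = 120°. Final vector: (0.2588, -0.9659)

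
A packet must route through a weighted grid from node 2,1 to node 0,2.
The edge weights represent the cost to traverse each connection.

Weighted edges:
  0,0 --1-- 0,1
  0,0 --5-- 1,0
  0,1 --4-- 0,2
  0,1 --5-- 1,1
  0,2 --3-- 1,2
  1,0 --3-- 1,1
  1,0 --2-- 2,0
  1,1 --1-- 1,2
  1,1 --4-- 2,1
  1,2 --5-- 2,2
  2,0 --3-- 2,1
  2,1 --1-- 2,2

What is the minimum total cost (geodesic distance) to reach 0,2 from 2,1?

Shortest path: 2,1 → 1,1 → 1,2 → 0,2, total weight = 8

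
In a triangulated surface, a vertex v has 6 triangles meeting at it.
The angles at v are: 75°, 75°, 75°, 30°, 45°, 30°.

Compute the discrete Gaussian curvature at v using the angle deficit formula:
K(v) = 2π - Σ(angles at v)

Sum of angles = 330°. K = 360° - 330° = 30°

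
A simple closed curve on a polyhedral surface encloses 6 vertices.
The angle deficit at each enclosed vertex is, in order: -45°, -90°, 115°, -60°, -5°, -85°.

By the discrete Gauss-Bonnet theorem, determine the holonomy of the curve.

Holonomy = total enclosed curvature = (-45°) + (-90°) + 115° + (-60°) + (-5°) + (-85°) = -170°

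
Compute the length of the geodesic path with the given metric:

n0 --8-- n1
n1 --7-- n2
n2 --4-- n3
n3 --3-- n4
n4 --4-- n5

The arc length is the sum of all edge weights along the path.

Arc length = 8 + 7 + 4 + 3 + 4 = 26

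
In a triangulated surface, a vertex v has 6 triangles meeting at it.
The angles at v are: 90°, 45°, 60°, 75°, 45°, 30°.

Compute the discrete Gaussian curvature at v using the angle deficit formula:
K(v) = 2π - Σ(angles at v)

Sum of angles = 345°. K = 360° - 345° = 15°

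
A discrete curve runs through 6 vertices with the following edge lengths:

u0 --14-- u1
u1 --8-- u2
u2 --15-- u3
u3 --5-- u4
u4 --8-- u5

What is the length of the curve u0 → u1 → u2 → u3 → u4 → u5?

Arc length = 14 + 8 + 15 + 5 + 8 = 50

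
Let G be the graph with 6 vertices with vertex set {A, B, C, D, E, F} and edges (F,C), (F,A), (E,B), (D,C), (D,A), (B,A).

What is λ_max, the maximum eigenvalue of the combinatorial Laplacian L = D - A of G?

Degrees: deg(A) = 3, deg(B) = 2, deg(C) = 2, deg(D) = 2, deg(E) = 1, deg(F) = 2.
L = D − A with rows/columns ordered (A, B, C, D, E, F):
  [ 3, -1,  0, -1,  0, -1]
  [-1,  2,  0,  0, -1,  0]
  [ 0,  0,  2, -1,  0, -1]
  [-1,  0, -1,  2,  0,  0]
  [ 0, -1,  0,  0,  1,  0]
  [-1,  0, -1,  0,  0,  2]
Characteristic polynomial: det(λI − L) = λ(λ² − 5λ + 2)(λ − 2)²(λ − 3).
Roots: λ = 0; (λ² − 5λ + 2) = 0 ⇒ λ = (5 ± √17)/2 ≈ 0.4384, 4.5616; (λ − 2) = 0 ⇒ λ = 2 (multiplicity 2); (λ − 3) = 0 ⇒ λ = 3.
(Check: the roots sum (with multiplicity) to 12, matching trace L = Σdeg = 2·6 = 12.)
Laplacian eigenvalues: [0.0, 0.4384, 2.0, 2.0, 3.0, 4.5616]. Largest eigenvalue (spectral radius) = 4.5616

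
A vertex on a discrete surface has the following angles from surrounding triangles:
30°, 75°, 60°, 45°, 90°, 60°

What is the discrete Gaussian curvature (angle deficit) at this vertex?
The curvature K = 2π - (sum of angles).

Sum of angles = 360°. K = 360° - 360° = 0° = 0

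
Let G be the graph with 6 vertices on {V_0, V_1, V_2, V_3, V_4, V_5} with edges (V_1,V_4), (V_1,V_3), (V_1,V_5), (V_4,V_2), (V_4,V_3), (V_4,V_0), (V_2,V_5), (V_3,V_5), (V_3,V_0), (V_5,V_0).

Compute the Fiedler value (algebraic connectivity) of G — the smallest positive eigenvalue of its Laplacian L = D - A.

Degrees: deg(V_0) = 3, deg(V_1) = 3, deg(V_2) = 2, deg(V_3) = 4, deg(V_4) = 4, deg(V_5) = 4.
L = D − A with rows/columns ordered (V_0, V_1, V_2, V_3, V_4, V_5):
  [ 3,  0,  0, -1, -1, -1]
  [ 0,  3,  0, -1, -1, -1]
  [ 0,  0,  2,  0, -1, -1]
  [-1, -1,  0,  4, -1, -1]
  [-1, -1, -1, -1,  4,  0]
  [-1, -1, -1, -1,  0,  4]
Characteristic polynomial: det(λI − L) = λ(λ − 2)(λ − 3)(λ − 4)(λ − 5)(λ − 6).
Roots: λ = 0; (λ − 2) = 0 ⇒ λ = 2; (λ − 3) = 0 ⇒ λ = 3; (λ − 4) = 0 ⇒ λ = 4; (λ − 5) = 0 ⇒ λ = 5; (λ − 6) = 0 ⇒ λ = 6.
(Check: the roots sum (with multiplicity) to 20, matching trace L = Σdeg = 2·10 = 20.)
Laplacian eigenvalues: [0.0, 2.0, 3.0, 4.0, 5.0, 6.0]. Algebraic connectivity (smallest non-zero eigenvalue) = 2.0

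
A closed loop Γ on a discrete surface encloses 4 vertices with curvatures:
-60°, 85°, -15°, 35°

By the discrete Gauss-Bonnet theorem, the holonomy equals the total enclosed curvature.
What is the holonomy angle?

Holonomy = total enclosed curvature = (-60°) + 85° + (-15°) + 35° = 45°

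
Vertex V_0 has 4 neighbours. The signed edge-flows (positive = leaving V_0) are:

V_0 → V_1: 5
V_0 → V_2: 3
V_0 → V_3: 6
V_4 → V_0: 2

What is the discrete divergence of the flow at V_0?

Divergence = sum of outgoing flows = 5 + 3 + 6 + (-2) = 12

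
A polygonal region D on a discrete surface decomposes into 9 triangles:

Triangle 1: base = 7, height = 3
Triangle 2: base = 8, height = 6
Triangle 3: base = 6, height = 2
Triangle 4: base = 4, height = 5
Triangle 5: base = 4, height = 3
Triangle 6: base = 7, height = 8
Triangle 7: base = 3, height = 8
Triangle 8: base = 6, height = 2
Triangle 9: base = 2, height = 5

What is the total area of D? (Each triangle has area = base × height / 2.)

(1/2)×7×3 + (1/2)×8×6 + (1/2)×6×2 + (1/2)×4×5 + (1/2)×4×3 + (1/2)×7×8 + (1/2)×3×8 + (1/2)×6×2 + (1/2)×2×5 = 107.5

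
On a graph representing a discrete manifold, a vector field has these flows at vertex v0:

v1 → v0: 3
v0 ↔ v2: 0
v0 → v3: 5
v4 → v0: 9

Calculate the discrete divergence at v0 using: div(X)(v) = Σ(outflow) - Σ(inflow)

Divergence = sum of outgoing flows = (-3) + 0 + 5 + (-9) = -7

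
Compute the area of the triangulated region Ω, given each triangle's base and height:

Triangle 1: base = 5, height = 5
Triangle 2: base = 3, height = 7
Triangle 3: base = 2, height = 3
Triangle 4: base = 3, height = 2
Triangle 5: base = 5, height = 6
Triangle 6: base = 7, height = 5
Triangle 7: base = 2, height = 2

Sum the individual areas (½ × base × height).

(1/2)×5×5 + (1/2)×3×7 + (1/2)×2×3 + (1/2)×3×2 + (1/2)×5×6 + (1/2)×7×5 + (1/2)×2×2 = 63.5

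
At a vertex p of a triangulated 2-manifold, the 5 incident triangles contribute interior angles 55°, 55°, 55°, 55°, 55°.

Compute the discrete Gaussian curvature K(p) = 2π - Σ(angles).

Sum of angles = 275°. K = 360° - 275° = 85°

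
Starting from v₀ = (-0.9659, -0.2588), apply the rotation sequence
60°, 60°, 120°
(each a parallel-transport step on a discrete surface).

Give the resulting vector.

Total rotation: 60° + 60° + 120° = 240° ≡ -120° (mod 360°). Final vector: (0.2588, 0.9659)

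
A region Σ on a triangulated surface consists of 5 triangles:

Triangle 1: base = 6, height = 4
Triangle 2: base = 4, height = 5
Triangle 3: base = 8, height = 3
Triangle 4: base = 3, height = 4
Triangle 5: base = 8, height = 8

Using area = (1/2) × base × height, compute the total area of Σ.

(1/2)×6×4 + (1/2)×4×5 + (1/2)×8×3 + (1/2)×3×4 + (1/2)×8×8 = 72.0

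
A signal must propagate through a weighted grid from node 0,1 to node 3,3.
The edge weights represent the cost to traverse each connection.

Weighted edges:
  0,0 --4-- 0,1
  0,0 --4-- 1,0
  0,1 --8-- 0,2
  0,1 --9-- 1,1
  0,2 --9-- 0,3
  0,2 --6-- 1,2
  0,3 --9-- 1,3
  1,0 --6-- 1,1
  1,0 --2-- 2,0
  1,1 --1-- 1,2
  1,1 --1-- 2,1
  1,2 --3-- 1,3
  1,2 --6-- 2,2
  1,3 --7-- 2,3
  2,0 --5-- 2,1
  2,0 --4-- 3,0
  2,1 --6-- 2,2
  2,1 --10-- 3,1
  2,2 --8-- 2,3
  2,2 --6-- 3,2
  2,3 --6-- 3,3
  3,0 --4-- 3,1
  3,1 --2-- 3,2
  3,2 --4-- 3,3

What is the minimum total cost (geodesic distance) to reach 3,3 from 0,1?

Shortest path: 0,1 → 0,0 → 1,0 → 2,0 → 3,0 → 3,1 → 3,2 → 3,3, total weight = 24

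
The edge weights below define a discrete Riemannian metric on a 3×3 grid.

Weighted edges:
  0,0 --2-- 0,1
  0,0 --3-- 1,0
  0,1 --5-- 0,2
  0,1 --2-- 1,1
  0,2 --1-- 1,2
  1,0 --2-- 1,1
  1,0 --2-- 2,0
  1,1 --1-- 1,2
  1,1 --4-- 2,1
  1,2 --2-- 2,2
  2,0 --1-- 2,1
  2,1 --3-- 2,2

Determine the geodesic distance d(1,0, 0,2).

Shortest path: 1,0 → 1,1 → 1,2 → 0,2, total weight = 4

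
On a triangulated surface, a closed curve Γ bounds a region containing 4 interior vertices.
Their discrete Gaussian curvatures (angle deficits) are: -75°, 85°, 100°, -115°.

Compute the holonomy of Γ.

Holonomy = total enclosed curvature = (-75°) + 85° + 100° + (-115°) = -5°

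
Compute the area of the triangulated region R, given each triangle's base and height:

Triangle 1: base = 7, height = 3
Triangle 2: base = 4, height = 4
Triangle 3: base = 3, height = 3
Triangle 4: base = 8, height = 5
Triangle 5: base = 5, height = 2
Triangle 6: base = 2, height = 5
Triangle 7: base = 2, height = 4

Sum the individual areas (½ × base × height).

(1/2)×7×3 + (1/2)×4×4 + (1/2)×3×3 + (1/2)×8×5 + (1/2)×5×2 + (1/2)×2×5 + (1/2)×2×4 = 57.0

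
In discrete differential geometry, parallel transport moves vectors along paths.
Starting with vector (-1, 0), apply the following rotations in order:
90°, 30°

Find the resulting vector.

Total rotation: 90° + 30° = 120°. Final vector: (0.5000, -0.8660)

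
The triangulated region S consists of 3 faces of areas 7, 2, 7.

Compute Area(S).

7 + 2 + 7 = 16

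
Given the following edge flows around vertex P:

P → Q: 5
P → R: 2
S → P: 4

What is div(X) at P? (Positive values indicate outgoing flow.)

Divergence = sum of outgoing flows = 5 + 2 + (-4) = 3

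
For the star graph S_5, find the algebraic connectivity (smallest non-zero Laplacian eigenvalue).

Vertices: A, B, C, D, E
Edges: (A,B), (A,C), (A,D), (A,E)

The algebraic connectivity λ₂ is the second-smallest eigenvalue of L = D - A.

The star S_5 is the complete bipartite graph K_{1,4} (one hub of degree 4, 4 leaves of degree 1). The Laplacian spectrum of K_{p,q} is 0, p (multiplicity q−1), q (multiplicity p−1), p+q. With p = 1, q = 4: 0 once, 1 with multiplicity 3, and 5 once. (Check: trace L = sum of degrees = 8 = 3·1 + 5.)
Laplacian eigenvalues: [0.0, 1.0, 1.0, 1.0, 5.0]. Algebraic connectivity (smallest non-zero eigenvalue) = 1.0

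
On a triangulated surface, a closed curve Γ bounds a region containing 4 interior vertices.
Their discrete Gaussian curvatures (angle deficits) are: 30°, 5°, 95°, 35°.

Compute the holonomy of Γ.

Holonomy = total enclosed curvature = 30° + 5° + 95° + 35° = 165°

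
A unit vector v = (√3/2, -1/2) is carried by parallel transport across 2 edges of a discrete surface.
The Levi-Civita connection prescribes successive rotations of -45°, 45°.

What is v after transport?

Total rotation: (-45°) + 45° = 0°. Final vector: (0.8660, -0.5000)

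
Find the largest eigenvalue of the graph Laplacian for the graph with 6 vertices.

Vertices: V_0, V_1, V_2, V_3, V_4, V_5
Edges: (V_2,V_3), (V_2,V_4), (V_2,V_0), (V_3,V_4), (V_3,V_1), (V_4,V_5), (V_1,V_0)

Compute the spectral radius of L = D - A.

Degrees: deg(V_0) = 2, deg(V_1) = 2, deg(V_2) = 3, deg(V_3) = 3, deg(V_4) = 3, deg(V_5) = 1.
L = D − A with rows/columns ordered (V_0, V_1, V_2, V_3, V_4, V_5):
  [ 2, -1, -1,  0,  0,  0]
  [-1,  2,  0, -1,  0,  0]
  [-1,  0,  3, -1, -1,  0]
  [ 0, -1, -1,  3, -1,  0]
  [ 0,  0, -1, -1,  3, -1]
  [ 0,  0,  0,  0, -1,  1]
Characteristic polynomial: det(λI − L) = λ(λ² − 5λ + 3)(λ − 2)(λ² − 7λ + 11).
Roots: λ = 0; (λ² − 5λ + 3) = 0 ⇒ λ = (5 ± √13)/2 ≈ 0.6972, 4.3028; (λ − 2) = 0 ⇒ λ = 2; (λ² − 7λ + 11) = 0 ⇒ λ = (7 ± √5)/2 ≈ 2.382, 4.618.
(Check: the roots sum (with multiplicity) to 14, matching trace L = Σdeg = 2·7 = 14.)
Laplacian eigenvalues: [0.0, 0.6972, 2.0, 2.382, 4.3028, 4.618]. Largest eigenvalue (spectral radius) = 4.618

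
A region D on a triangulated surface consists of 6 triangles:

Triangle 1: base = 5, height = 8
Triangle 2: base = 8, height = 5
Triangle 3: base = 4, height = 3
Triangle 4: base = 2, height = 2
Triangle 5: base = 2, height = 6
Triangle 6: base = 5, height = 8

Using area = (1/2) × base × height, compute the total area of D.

(1/2)×5×8 + (1/2)×8×5 + (1/2)×4×3 + (1/2)×2×2 + (1/2)×2×6 + (1/2)×5×8 = 74.0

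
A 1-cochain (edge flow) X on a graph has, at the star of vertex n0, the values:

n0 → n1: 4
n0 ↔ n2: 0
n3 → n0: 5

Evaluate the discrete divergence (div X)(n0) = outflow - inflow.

Divergence = sum of outgoing flows = 4 + 0 + (-5) = -1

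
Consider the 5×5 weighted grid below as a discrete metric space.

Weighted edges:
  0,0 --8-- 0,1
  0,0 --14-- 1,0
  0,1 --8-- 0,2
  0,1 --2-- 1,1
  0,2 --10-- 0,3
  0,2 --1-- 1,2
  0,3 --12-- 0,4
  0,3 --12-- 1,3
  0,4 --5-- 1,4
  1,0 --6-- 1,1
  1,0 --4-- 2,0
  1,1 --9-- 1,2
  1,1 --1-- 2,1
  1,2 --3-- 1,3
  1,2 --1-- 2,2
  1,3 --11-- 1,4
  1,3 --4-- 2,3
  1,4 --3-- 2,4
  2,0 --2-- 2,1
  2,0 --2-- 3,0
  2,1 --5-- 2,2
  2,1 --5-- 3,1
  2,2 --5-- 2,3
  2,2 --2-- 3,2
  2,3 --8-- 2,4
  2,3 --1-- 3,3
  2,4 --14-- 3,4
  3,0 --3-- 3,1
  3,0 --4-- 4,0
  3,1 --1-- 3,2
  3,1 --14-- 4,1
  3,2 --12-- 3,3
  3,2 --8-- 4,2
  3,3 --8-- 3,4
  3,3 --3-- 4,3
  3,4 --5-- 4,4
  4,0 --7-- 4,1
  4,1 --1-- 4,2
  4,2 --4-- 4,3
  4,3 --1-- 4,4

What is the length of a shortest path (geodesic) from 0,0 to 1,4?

Shortest path: 0,0 → 0,1 → 0,2 → 1,2 → 1,3 → 1,4, total weight = 31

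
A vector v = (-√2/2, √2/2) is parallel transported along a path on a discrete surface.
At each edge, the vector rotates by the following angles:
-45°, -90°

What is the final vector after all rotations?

Total rotation: (-45°) + (-90°) = -135°. Final vector: (1, 0)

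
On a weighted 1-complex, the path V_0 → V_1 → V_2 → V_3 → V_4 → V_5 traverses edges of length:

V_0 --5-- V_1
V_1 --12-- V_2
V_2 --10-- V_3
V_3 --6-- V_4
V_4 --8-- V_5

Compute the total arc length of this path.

Arc length = 5 + 12 + 10 + 6 + 8 = 41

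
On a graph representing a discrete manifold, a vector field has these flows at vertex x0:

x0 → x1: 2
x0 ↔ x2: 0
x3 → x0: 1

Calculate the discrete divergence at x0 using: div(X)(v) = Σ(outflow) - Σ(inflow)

Divergence = sum of outgoing flows = 2 + 0 + (-1) = 1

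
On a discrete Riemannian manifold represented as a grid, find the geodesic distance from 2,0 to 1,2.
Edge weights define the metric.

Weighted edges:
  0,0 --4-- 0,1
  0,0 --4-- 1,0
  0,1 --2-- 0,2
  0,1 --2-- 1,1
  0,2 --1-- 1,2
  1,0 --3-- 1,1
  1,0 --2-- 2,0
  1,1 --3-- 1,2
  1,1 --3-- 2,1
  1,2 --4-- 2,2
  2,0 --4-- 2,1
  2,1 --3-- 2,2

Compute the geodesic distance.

Shortest path: 2,0 → 1,0 → 1,1 → 1,2, total weight = 8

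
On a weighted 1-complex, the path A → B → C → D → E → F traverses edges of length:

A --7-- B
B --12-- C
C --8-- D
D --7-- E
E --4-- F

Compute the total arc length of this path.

Arc length = 7 + 12 + 8 + 7 + 4 = 38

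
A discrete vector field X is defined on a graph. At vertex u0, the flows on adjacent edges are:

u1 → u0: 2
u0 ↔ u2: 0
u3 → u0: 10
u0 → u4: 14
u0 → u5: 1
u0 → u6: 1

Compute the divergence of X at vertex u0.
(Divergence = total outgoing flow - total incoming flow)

Divergence = sum of outgoing flows = (-2) + 0 + (-10) + 14 + 1 + 1 = 4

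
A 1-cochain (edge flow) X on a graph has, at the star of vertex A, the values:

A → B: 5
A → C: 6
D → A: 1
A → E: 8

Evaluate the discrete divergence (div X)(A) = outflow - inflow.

Divergence = sum of outgoing flows = 5 + 6 + (-1) + 8 = 18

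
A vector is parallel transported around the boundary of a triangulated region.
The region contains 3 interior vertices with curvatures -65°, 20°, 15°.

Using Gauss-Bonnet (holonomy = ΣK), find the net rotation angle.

Holonomy = total enclosed curvature = (-65°) + 20° + 15° = -30°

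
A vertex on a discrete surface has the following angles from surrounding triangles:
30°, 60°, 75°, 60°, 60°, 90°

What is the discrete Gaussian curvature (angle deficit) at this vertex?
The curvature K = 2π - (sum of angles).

Sum of angles = 375°. K = 360° - 375° = -15°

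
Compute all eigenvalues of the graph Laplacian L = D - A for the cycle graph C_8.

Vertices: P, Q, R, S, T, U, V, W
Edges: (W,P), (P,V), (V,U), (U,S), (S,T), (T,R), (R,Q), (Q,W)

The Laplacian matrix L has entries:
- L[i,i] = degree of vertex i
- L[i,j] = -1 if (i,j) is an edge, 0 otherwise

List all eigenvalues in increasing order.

The cycle graph C_n has Laplacian eigenvalues λ_k = 2 − 2cos(2πk/n), k = 0, 1, …, n−1. Here n = 8:
k=0: 2 − 2cos(0) = 0.0; k=1: 2 − 2cos(π/4) = 0.5858; k=2: 2 − 2cos(π/2) = 2.0; k=3: 2 − 2cos(3π/4) = 3.4142; k=4: 2 − 2cos(π) = 4.0; k=5: 2 − 2cos(5π/4) = 3.4142; k=6: 2 − 2cos(3π/2) = 2.0; k=7: 2 − 2cos(7π/4) = 0.5858.
Laplacian eigenvalues (increasing order): [0.0, 0.5858, 0.5858, 2.0, 2.0, 3.4142, 3.4142, 4.0]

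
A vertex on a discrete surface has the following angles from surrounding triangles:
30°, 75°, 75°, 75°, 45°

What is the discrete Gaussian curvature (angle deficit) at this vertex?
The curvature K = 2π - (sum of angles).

Sum of angles = 300°. K = 360° - 300° = 60° = π/3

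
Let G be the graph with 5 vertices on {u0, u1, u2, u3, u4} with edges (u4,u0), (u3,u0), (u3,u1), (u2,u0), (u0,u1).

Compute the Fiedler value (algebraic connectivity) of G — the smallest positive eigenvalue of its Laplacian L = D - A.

Degrees: deg(u0) = 4, deg(u1) = 2, deg(u2) = 1, deg(u3) = 2, deg(u4) = 1.
L = D − A with rows/columns ordered (u0, u1, u2, u3, u4):
  [ 4, -1, -1, -1, -1]
  [-1,  2,  0, -1,  0]
  [-1,  0,  1,  0,  0]
  [-1, -1,  0,  2,  0]
  [-1,  0,  0,  0,  1]
Characteristic polynomial: det(λI − L) = λ(λ − 1)²(λ − 3)(λ − 5).
Roots: λ = 0; (λ − 1) = 0 ⇒ λ = 1 (multiplicity 2); (λ − 3) = 0 ⇒ λ = 3; (λ − 5) = 0 ⇒ λ = 5.
(Check: the roots sum (with multiplicity) to 10, matching trace L = Σdeg = 2·5 = 10.)
Laplacian eigenvalues: [0.0, 1.0, 1.0, 3.0, 5.0]. Algebraic connectivity (smallest non-zero eigenvalue) = 1.0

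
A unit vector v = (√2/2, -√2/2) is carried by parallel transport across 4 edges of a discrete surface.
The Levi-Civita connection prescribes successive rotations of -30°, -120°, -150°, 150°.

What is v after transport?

Total rotation: (-30°) + (-120°) + (-150°) + 150° = -150°. Final vector: (-0.9659, 0.2588)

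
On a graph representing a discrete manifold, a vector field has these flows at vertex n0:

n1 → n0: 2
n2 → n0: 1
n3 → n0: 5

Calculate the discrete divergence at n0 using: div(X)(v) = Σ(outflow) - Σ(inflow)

Divergence = sum of outgoing flows = (-2) + (-1) + (-5) = -8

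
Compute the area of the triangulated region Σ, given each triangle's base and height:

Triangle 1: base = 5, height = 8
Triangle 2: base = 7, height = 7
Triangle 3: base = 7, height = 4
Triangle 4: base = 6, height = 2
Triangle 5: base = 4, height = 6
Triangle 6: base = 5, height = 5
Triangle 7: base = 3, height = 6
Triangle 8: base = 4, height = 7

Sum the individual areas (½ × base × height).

(1/2)×5×8 + (1/2)×7×7 + (1/2)×7×4 + (1/2)×6×2 + (1/2)×4×6 + (1/2)×5×5 + (1/2)×3×6 + (1/2)×4×7 = 112.0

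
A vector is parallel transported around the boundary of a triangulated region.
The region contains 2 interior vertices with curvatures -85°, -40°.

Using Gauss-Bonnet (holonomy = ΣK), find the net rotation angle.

Holonomy = total enclosed curvature = (-85°) + (-40°) = -125°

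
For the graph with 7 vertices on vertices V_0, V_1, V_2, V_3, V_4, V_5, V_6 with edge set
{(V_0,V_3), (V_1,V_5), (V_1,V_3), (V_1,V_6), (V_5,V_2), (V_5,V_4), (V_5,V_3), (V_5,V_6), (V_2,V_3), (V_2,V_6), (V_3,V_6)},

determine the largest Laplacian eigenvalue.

Degrees: deg(V_0) = 1, deg(V_1) = 3, deg(V_2) = 3, deg(V_3) = 5, deg(V_4) = 1, deg(V_5) = 5, deg(V_6) = 4.
L = D − A with rows/columns ordered (V_0, V_1, V_2, V_3, V_4, V_5, V_6):
  [ 1,  0,  0, -1,  0,  0,  0]
  [ 0,  3,  0, -1,  0, -1, -1]
  [ 0,  0,  3, -1,  0, -1, -1]
  [-1, -1, -1,  5,  0, -1, -1]
  [ 0,  0,  0,  0,  1, -1,  0]
  [ 0, -1, -1, -1, -1,  5, -1]
  [ 0, -1, -1, -1,  0, -1,  4]
Characteristic polynomial: det(λI − L) = λ(λ² − 7λ + 5)(λ² − 7λ + 7)(λ − 3)(λ − 5).
Roots: λ = 0; (λ² − 7λ + 5) = 0 ⇒ λ = (7 ± √29)/2 ≈ 0.8074, 6.1926; (λ² − 7λ + 7) = 0 ⇒ λ = (7 ± √21)/2 ≈ 1.2087, 5.7913; (λ − 3) = 0 ⇒ λ = 3; (λ − 5) = 0 ⇒ λ = 5.
(Check: the roots sum (with multiplicity) to 22, matching trace L = Σdeg = 2·11 = 22.)
Laplacian eigenvalues: [0.0, 0.8074, 1.2087, 3.0, 5.0, 5.7913, 6.1926]. Largest eigenvalue (spectral radius) = 6.1926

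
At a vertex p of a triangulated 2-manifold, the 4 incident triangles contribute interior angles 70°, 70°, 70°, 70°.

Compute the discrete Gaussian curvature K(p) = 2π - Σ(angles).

Sum of angles = 280°. K = 360° - 280° = 80° = 4π/9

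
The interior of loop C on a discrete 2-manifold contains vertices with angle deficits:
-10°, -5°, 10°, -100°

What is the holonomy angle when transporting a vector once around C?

Holonomy = total enclosed curvature = (-10°) + (-5°) + 10° + (-100°) = -105°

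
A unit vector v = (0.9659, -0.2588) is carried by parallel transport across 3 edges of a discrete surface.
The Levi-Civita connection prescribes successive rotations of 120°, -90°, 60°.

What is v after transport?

Total rotation: 120° + (-90°) + 60° = 90°. Final vector: (0.2588, 0.9659)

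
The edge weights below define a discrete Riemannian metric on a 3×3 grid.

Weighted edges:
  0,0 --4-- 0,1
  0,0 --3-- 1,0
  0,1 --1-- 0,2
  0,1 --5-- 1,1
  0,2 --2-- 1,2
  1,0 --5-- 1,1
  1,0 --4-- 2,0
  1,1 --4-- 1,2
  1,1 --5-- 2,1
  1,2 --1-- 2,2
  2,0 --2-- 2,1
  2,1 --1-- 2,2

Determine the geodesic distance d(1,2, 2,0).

Shortest path: 1,2 → 2,2 → 2,1 → 2,0, total weight = 4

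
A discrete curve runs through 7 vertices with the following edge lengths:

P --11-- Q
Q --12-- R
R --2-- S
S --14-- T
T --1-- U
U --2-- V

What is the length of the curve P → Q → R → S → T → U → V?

Arc length = 11 + 12 + 2 + 14 + 1 + 2 = 42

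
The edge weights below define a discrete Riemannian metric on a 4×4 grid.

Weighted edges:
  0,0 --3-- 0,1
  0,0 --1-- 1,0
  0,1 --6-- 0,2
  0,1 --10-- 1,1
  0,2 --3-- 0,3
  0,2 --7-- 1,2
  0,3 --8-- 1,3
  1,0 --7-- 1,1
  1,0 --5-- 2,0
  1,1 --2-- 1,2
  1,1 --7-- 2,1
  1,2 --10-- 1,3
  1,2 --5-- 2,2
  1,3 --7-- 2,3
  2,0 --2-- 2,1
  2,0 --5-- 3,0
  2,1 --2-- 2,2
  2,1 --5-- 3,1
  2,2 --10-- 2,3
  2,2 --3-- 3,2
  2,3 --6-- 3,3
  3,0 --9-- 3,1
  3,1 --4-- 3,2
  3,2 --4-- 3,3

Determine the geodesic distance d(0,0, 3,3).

Shortest path: 0,0 → 1,0 → 2,0 → 2,1 → 2,2 → 3,2 → 3,3, total weight = 17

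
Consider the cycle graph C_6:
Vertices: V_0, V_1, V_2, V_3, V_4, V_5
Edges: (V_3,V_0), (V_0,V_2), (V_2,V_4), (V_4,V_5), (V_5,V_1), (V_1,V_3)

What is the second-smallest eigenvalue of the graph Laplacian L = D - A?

The cycle graph C_n has Laplacian eigenvalues λ_k = 2 − 2cos(2πk/n), k = 0, 1, …, n−1. Here n = 6:
k=0: 2 − 2cos(0) = 0.0; k=1: 2 − 2cos(π/3) = 1.0; k=2: 2 − 2cos(2π/3) = 3.0; k=3: 2 − 2cos(π) = 4.0; k=4: 2 − 2cos(4π/3) = 3.0; k=5: 2 − 2cos(5π/3) = 1.0.
Laplacian eigenvalues: [0.0, 1.0, 1.0, 3.0, 3.0, 4.0]. Algebraic connectivity (smallest non-zero eigenvalue) = 1.0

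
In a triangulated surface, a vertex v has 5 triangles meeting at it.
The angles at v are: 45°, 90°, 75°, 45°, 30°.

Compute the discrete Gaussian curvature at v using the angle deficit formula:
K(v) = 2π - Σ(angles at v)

Sum of angles = 285°. K = 360° - 285° = 75°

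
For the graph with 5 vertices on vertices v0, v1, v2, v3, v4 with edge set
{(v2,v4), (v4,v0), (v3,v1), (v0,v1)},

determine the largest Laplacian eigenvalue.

Degrees: deg(v0) = 2, deg(v1) = 2, deg(v2) = 1, deg(v3) = 1, deg(v4) = 2.
L = D − A with rows/columns ordered (v0, v1, v2, v3, v4):
  [ 2, -1,  0,  0, -1]
  [-1,  2,  0, -1,  0]
  [ 0,  0,  1,  0, -1]
  [ 0, -1,  0,  1,  0]
  [-1,  0, -1,  0,  2]
Characteristic polynomial: det(λI − L) = λ(λ² − 3λ + 1)(λ² − 5λ + 5).
Roots: λ = 0; (λ² − 3λ + 1) = 0 ⇒ λ = (3 ± √5)/2 ≈ 0.382, 2.618; (λ² − 5λ + 5) = 0 ⇒ λ = (5 ± √5)/2 ≈ 1.382, 3.618.
(Check: the roots sum (with multiplicity) to 8, matching trace L = Σdeg = 2·4 = 8.)
Laplacian eigenvalues: [0.0, 0.382, 1.382, 2.618, 3.618]. Largest eigenvalue (spectral radius) = 3.618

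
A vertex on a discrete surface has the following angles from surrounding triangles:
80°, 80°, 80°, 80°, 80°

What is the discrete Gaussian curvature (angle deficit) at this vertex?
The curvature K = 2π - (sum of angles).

Sum of angles = 400°. K = 360° - 400° = -40° = -2π/9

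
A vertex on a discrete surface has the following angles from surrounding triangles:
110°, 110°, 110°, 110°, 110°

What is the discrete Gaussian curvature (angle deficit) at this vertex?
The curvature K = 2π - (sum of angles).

Sum of angles = 550°. K = 360° - 550° = -190°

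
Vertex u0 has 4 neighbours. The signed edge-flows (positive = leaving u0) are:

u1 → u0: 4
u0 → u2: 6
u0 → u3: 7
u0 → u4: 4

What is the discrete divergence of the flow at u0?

Divergence = sum of outgoing flows = (-4) + 6 + 7 + 4 = 13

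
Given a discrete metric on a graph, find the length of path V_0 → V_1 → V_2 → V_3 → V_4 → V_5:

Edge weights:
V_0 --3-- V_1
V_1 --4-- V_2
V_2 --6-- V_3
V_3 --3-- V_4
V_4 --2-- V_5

Arc length = 3 + 4 + 6 + 3 + 2 = 18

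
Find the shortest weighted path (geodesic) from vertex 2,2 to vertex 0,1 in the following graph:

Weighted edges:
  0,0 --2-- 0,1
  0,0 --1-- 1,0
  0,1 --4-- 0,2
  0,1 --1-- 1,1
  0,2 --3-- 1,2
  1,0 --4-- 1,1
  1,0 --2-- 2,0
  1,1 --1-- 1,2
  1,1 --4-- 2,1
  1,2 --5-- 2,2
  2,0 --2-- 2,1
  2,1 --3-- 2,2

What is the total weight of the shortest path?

Shortest path: 2,2 → 1,2 → 1,1 → 0,1, total weight = 7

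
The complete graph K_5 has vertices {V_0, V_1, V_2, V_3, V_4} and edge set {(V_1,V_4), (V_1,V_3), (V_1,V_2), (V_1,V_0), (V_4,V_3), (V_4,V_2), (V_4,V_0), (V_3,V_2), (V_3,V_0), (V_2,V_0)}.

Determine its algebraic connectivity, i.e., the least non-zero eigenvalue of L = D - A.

For the complete graph K_n, L = nI − J (J = all-ones matrix). J has eigenvalues n (once, eigenvector 𝟙) and 0 (multiplicity n−1), so L has eigenvalues 0 (once) and n (multiplicity n−1). Here n = 5: eigenvalue 0 once and 5 with multiplicity 4.
Laplacian eigenvalues: [0.0, 5.0, 5.0, 5.0, 5.0]. Algebraic connectivity (smallest non-zero eigenvalue) = 5.0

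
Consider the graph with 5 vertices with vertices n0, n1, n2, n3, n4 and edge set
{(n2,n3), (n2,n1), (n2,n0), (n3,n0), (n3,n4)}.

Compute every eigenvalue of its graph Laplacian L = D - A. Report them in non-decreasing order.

Degrees: deg(n0) = 2, deg(n1) = 1, deg(n2) = 3, deg(n3) = 3, deg(n4) = 1.
L = D − A with rows/columns ordered (n0, n1, n2, n3, n4):
  [ 2,  0, -1, -1,  0]
  [ 0,  1, -1,  0,  0]
  [-1, -1,  3, -1,  0]
  [-1,  0, -1,  3, -1]
  [ 0,  0,  0, -1,  1]
Characteristic polynomial: det(λI − L) = λ(λ² − 5λ + 3)(λ² − 5λ + 5).
Roots: λ = 0; (λ² − 5λ + 3) = 0 ⇒ λ = (5 ± √13)/2 ≈ 0.6972, 4.3028; (λ² − 5λ + 5) = 0 ⇒ λ = (5 ± √5)/2 ≈ 1.382, 3.618.
(Check: the roots sum (with multiplicity) to 10, matching trace L = Σdeg = 2·5 = 10.)
Laplacian eigenvalues (increasing order): [0.0, 0.6972, 1.382, 3.618, 4.3028]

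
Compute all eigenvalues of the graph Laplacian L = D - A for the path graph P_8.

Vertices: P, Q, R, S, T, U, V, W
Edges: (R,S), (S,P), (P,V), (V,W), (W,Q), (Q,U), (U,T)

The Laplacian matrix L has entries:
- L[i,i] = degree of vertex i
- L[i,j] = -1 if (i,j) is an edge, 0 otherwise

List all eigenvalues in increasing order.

The path graph P_n has Laplacian eigenvalues λ_k = 2 − 2cos(kπ/n), k = 0, 1, …, n−1. Here n = 8:
k=0: 2 − 2cos(0) = 0.0; k=1: 2 − 2cos(π/8) = 0.1522; k=2: 2 − 2cos(π/4) = 0.5858; k=3: 2 − 2cos(3π/8) = 1.2346; k=4: 2 − 2cos(π/2) = 2.0; k=5: 2 − 2cos(5π/8) = 2.7654; k=6: 2 − 2cos(3π/4) = 3.4142; k=7: 2 − 2cos(7π/8) = 3.8478.
Laplacian eigenvalues (increasing order): [0.0, 0.1522, 0.5858, 1.2346, 2.0, 2.7654, 3.4142, 3.8478]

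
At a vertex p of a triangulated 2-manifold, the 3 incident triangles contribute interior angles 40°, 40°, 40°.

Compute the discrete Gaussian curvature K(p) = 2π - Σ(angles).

Sum of angles = 120°. K = 360° - 120° = 240° = 4π/3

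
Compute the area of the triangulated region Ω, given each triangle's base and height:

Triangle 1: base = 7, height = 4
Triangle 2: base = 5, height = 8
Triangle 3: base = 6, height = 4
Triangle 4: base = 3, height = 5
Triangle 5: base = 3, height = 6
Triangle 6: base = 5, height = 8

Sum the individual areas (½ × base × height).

(1/2)×7×4 + (1/2)×5×8 + (1/2)×6×4 + (1/2)×3×5 + (1/2)×3×6 + (1/2)×5×8 = 82.5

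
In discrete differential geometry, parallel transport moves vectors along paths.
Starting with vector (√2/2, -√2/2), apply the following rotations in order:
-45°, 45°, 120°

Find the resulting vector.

Total rotation: (-45°) + 45° + 120° = 120°. Final vector: (0.2588, 0.9659)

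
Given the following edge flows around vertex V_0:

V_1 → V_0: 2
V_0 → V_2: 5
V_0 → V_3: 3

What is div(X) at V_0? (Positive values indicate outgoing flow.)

Divergence = sum of outgoing flows = (-2) + 5 + 3 = 6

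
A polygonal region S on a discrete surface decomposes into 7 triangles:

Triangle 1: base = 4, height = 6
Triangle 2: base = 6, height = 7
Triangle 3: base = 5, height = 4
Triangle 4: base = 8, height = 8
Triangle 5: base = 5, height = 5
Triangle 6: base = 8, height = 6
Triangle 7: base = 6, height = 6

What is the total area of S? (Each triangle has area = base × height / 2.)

(1/2)×4×6 + (1/2)×6×7 + (1/2)×5×4 + (1/2)×8×8 + (1/2)×5×5 + (1/2)×8×6 + (1/2)×6×6 = 129.5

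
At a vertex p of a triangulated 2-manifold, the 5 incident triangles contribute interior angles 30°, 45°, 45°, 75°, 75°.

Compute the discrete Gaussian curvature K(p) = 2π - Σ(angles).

Sum of angles = 270°. K = 360° - 270° = 90° = π/2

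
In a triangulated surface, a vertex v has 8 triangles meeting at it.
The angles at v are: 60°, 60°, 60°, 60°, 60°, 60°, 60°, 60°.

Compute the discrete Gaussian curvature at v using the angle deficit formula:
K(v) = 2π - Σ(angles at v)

Sum of angles = 480°. K = 360° - 480° = -120°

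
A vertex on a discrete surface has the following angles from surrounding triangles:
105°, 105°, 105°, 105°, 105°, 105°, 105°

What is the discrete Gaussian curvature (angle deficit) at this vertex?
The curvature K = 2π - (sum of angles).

Sum of angles = 735°. K = 360° - 735° = -375°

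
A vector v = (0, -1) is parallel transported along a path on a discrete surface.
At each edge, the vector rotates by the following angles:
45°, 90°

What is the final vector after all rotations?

Total rotation: 45° + 90° = 135°. Final vector: (0.7071, 0.7071)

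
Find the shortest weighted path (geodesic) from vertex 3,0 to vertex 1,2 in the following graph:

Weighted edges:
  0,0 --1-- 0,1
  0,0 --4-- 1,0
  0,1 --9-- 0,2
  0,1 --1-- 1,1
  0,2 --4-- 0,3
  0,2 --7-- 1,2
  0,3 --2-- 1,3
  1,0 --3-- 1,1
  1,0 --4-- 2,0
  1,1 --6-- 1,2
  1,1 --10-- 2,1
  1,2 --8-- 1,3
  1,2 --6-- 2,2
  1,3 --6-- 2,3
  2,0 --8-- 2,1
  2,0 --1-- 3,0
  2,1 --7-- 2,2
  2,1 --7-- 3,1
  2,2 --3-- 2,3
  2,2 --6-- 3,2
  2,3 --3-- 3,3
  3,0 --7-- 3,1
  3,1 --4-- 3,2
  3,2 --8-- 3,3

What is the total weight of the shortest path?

Shortest path: 3,0 → 2,0 → 1,0 → 1,1 → 1,2, total weight = 14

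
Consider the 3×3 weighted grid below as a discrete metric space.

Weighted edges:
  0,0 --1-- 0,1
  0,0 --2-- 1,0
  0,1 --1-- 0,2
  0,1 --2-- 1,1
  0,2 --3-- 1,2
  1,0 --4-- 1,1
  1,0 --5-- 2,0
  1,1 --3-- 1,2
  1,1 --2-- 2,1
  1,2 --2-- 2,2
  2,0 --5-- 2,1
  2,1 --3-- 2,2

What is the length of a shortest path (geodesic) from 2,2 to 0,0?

Shortest path: 2,2 → 1,2 → 0,2 → 0,1 → 0,0, total weight = 7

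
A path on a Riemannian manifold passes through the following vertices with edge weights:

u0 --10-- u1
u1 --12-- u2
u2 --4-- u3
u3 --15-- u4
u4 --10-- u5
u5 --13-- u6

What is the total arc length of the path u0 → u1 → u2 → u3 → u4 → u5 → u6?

Arc length = 10 + 12 + 4 + 15 + 10 + 13 = 64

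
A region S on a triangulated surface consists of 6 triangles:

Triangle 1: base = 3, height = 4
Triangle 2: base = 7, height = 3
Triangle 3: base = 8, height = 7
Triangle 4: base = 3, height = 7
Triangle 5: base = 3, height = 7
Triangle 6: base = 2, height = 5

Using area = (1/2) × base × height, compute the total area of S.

(1/2)×3×4 + (1/2)×7×3 + (1/2)×8×7 + (1/2)×3×7 + (1/2)×3×7 + (1/2)×2×5 = 70.5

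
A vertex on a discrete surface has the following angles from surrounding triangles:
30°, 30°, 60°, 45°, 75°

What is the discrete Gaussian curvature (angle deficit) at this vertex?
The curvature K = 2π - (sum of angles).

Sum of angles = 240°. K = 360° - 240° = 120°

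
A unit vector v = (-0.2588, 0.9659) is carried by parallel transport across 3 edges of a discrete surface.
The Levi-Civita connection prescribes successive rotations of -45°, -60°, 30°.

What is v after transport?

Total rotation: (-45°) + (-60°) + 30° = -75°. Final vector: (0.8660, 0.5000)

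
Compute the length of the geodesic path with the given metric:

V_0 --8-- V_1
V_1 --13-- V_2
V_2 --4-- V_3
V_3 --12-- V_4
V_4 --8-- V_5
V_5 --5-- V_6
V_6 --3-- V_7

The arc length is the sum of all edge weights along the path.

Arc length = 8 + 13 + 4 + 12 + 8 + 5 + 3 = 53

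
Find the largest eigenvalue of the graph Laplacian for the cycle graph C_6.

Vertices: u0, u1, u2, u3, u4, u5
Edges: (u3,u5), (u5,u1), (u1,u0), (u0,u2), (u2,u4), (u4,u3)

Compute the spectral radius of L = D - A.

The cycle graph C_n has Laplacian eigenvalues λ_k = 2 − 2cos(2πk/n), k = 0, 1, …, n−1. Here n = 6:
k=0: 2 − 2cos(0) = 0.0; k=1: 2 − 2cos(π/3) = 1.0; k=2: 2 − 2cos(2π/3) = 3.0; k=3: 2 − 2cos(π) = 4.0; k=4: 2 − 2cos(4π/3) = 3.0; k=5: 2 − 2cos(5π/3) = 1.0.
Laplacian eigenvalues: [0.0, 1.0, 1.0, 3.0, 3.0, 4.0]. Largest eigenvalue (spectral radius) = 4.0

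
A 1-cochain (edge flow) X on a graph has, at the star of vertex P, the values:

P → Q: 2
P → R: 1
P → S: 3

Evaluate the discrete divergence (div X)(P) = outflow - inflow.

Divergence = sum of outgoing flows = 2 + 1 + 3 = 6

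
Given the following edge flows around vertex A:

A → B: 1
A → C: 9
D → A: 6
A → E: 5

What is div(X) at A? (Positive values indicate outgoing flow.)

Divergence = sum of outgoing flows = 1 + 9 + (-6) + 5 = 9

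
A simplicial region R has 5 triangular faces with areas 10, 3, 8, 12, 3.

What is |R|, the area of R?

10 + 3 + 8 + 12 + 3 = 36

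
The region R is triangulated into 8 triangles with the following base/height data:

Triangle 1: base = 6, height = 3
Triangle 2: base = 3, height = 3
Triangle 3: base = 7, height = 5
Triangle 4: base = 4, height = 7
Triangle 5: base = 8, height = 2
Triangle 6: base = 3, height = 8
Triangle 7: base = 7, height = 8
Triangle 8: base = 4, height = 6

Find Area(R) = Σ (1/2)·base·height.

(1/2)×6×3 + (1/2)×3×3 + (1/2)×7×5 + (1/2)×4×7 + (1/2)×8×2 + (1/2)×3×8 + (1/2)×7×8 + (1/2)×4×6 = 105.0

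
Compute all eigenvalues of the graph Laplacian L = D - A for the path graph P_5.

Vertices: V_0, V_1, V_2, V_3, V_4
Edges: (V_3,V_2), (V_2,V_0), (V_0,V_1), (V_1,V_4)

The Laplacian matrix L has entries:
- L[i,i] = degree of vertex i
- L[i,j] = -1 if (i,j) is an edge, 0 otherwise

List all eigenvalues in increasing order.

The path graph P_n has Laplacian eigenvalues λ_k = 2 − 2cos(kπ/n), k = 0, 1, …, n−1. Here n = 5:
k=0: 2 − 2cos(0) = 0.0; k=1: 2 − 2cos(π/5) = 0.382; k=2: 2 − 2cos(2π/5) = 1.382; k=3: 2 − 2cos(3π/5) = 2.618; k=4: 2 − 2cos(4π/5) = 3.618.
Laplacian eigenvalues (increasing order): [0.0, 0.382, 1.382, 2.618, 3.618]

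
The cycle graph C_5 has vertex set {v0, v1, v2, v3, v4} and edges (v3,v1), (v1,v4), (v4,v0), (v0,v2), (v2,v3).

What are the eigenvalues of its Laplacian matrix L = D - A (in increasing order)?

The cycle graph C_n has Laplacian eigenvalues λ_k = 2 − 2cos(2πk/n), k = 0, 1, …, n−1. Here n = 5:
k=0: 2 − 2cos(0) = 0.0; k=1: 2 − 2cos(2π/5) = 1.382; k=2: 2 − 2cos(4π/5) = 3.618; k=3: 2 − 2cos(6π/5) = 3.618; k=4: 2 − 2cos(8π/5) = 1.382.
Laplacian eigenvalues (increasing order): [0.0, 1.382, 1.382, 3.618, 3.618]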